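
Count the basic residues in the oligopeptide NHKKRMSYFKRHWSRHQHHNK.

K, R, and H are the three residues with basic side chains (ε-amine, guanidinium, and imidazole respectively).
Matching residues: H2, K3, K4, R5, K10, R11, H12, R15, H16, H18, H19, K21.

12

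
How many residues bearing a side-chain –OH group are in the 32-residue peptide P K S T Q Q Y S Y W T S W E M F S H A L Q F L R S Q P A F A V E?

9

The –OH-bearing residues are Ser, Thr (aliphatic alcohols), and Tyr (phenol).
Matching residues: S3, T4, Y7, S8, Y9, T11, S12, S17, S25.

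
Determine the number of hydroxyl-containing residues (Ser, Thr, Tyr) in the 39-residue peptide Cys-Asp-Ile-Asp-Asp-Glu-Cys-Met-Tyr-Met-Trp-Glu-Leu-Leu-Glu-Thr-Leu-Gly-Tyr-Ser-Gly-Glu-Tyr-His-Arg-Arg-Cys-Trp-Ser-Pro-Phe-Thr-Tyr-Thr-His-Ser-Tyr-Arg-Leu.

Matching residues: Tyr9, Thr16, Tyr19, Ser20, Tyr23, Ser29, Thr32, Tyr33, Thr34, Ser36, Tyr37.

11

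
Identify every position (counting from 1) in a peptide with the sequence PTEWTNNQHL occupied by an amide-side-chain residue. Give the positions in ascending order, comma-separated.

Only N (asparagine) and Q (glutamine) carry a side-chain carboxamide.
Matching residues: N6, N7, Q8.

6, 7, 8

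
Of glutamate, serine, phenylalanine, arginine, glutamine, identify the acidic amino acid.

glutamate

Aspartate (D) and glutamate (E) have carboxylic-acid side chains and are the acidic amino acids.
Of the listed options, only glutamate belongs to this group.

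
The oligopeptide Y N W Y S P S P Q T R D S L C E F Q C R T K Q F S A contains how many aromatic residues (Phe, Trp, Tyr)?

5

Matching residues: Y1, W3, Y4, F17, F24.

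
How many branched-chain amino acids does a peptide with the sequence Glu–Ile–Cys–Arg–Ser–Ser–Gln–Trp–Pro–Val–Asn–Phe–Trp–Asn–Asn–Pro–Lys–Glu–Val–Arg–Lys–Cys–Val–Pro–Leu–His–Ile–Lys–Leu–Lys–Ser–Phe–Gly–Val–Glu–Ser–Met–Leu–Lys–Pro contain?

9

Valine (V), leucine (L), and isoleucine (I) are the branched-chain amino acids.
Matching residues: Ile2, Val10, Val19, Val23, Leu25, Ile27, Leu29, Val34, Leu38.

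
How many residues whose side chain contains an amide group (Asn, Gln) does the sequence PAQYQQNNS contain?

Matching residues: Q3, Q5, Q6, N7, N8.

5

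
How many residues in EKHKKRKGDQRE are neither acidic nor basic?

2

Acidic: D, E. Basic: K, R, H. All other residues are neither.
Matching residues: G8, Q10.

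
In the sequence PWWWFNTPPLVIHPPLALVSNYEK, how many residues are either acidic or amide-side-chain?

3

Acidic: D, E. Amide-side-chain: N, Q.
Acidic residues here: E23 (1).
Amide-side-chain residues here: N6, N21 (2).
The two groups share no amino acid, so total = 1 + 2 = 3.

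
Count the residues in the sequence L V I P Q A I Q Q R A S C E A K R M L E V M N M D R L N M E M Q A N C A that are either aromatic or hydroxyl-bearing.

Aromatic: F, W, Y. Hydroxyl-bearing: S, T, Y.
Aromatic residues here: none (0).
Hydroxyl-bearing residues here: S12 (1).
(Y belongs to both groups, but none appear in this sequence.) Total = 0 + 1 = 1.

1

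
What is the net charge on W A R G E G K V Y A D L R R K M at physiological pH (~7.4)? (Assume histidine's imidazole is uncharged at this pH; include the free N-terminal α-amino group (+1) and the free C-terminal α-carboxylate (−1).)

+3

Near pH 7.4, K and R contribute +1 each, D and E contribute −1 each, and every other side chain (His included, as stated) is uncharged.
Positive (K, R): R3, K7, R13, R14, K15 → +5.
Negative (D, E): E5, D11 → −2.
The N-terminus (+1) and C-terminus (−1) cancel.
Net charge = (+5) + (−2) = +3.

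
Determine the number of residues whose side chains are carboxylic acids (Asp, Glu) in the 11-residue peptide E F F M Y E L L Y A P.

Matching residues: E1, E6.

2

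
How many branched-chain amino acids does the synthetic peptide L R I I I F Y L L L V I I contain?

10

The BCAAs are Val, Leu, and Ile — aliphatic side chains with a branch point.
Matching residues: L1, I3, I4, I5, L8, L9, L10, V11, I12, I13.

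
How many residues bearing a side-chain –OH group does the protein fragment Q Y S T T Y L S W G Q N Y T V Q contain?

8

Serine (S), threonine (T), and tyrosine (Y) each carry a hydroxyl group on the side chain.
Matching residues: Y2, S3, T4, T5, Y6, S8, Y13, T14.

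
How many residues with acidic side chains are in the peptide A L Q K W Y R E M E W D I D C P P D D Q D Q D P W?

8

Aspartate (D) and glutamate (E) have carboxylic-acid side chains and are the acidic amino acids.
Matching residues: E8, E10, D12, D14, D18, D19, D21, D23.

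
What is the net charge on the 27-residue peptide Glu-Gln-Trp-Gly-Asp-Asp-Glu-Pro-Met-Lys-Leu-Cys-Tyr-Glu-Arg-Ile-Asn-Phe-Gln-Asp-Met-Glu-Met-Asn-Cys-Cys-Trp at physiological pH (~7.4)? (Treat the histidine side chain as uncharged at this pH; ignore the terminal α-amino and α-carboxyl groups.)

The side chains ionized at physiological pH are Lys/Arg (+1) and Asp/Glu (−1); with His treated as neutral, nothing else contributes.
Positive (K, R): Lys10, Arg15 → +2.
Negative (D, E): Glu1, Asp5, Asp6, Glu7, Glu14, Asp20, Glu22 → −7.
Net charge = (+2) + (−7) = −5.

-5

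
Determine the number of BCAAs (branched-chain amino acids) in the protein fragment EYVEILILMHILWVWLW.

Valine (V), leucine (L), and isoleucine (I) are the branched-chain amino acids.
Matching residues: V3, I5, L6, I7, L8, I11, L12, V14, L16.

9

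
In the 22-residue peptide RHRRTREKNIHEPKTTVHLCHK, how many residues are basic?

11

Lysine (K), arginine (R), and histidine (H) have basic, nitrogen-containing side chains.
Matching residues: R1, H2, R3, R4, R6, K8, H11, K14, H18, H21, K22.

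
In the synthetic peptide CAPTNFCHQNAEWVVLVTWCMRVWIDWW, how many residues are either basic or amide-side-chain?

5

Basic: H, K, R. Amide-side-chain: N, Q.
Basic residues here: H8, R22 (2).
Amide-side-chain residues here: N5, Q9, N10 (3).
The two groups share no amino acid, so total = 2 + 3 = 5.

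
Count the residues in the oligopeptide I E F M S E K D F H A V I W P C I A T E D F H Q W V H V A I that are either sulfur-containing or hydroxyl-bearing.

Sulfur-containing: C, M. Hydroxyl-bearing: S, T, Y.
Sulfur-containing residues here: M4, C16 (2).
Hydroxyl-bearing residues here: S5, T19 (2).
The two groups share no amino acid, so total = 2 + 2 = 4.

4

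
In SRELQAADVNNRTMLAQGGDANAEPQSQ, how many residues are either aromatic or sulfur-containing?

Aromatic: F, W, Y. Sulfur-containing: C, M.
Aromatic residues here: none (0).
Sulfur-containing residues here: M14 (1).
The two groups share no amino acid, so total = 0 + 1 = 1.

1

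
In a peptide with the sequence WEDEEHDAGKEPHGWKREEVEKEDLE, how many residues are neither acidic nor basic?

8

Acidic: D, E. Basic: K, R, H. All other residues are neither.
Matching residues: W1, A8, G9, P12, G14, W15, V20, L25.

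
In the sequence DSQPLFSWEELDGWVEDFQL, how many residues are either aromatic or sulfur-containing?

Aromatic: F, W, Y. Sulfur-containing: C, M.
Aromatic residues here: F6, W8, W14, F18 (4).
Sulfur-containing residues here: none (0).
The two groups share no amino acid, so total = 4 + 0 = 4.

4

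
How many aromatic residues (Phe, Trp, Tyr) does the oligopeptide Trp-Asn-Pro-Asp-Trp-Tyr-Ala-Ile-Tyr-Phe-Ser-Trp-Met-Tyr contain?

7

Matching residues: Trp1, Trp5, Tyr6, Tyr9, Phe10, Trp12, Tyr14.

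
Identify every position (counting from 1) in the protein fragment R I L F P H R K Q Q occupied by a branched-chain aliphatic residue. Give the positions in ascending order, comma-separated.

The BCAAs are Val, Leu, and Ile — aliphatic side chains with a branch point.
Matching residues: I2, L3.

2, 3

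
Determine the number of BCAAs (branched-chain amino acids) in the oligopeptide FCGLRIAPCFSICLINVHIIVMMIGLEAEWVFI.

V, L, and I make up the branched-chain aliphatic group.
Matching residues: L4, I6, I12, L14, I15, V17, I19, I20, V21, I24, L26, V31, I33.

13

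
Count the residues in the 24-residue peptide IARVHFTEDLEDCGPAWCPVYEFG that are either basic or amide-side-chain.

Basic: H, K, R. Amide-side-chain: N, Q.
Basic residues here: R3, H5 (2).
Amide-side-chain residues here: none (0).
The two groups share no amino acid, so total = 2 + 0 = 2.

2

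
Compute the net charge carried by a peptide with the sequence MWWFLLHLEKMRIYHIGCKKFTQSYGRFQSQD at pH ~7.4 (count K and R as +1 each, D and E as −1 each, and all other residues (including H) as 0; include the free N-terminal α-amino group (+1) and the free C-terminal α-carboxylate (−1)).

Positive (K, R): K10, R12, K19, K20, R27 → +5.
Negative (D, E): E9, D32 → −2.
The N-terminus (+1) and C-terminus (−1) cancel.
Net charge = (+5) + (−2) = +3.

+3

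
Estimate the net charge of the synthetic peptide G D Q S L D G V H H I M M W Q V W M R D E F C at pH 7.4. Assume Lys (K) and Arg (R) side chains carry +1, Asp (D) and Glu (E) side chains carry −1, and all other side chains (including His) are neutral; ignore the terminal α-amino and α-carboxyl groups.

-3

Positive (K, R): R19 → +1.
Negative (D, E): D2, D6, D20, E21 → −4.
Net charge = (+1) + (−4) = −3.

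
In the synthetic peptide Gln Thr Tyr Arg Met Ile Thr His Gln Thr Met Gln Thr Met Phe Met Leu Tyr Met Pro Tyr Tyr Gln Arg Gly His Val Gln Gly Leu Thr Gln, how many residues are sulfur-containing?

The sulfur-bearing residues are cysteine (–SH) and methionine (–S–CH₃).
Matching residues: Met5, Met11, Met14, Met16, Met19.

5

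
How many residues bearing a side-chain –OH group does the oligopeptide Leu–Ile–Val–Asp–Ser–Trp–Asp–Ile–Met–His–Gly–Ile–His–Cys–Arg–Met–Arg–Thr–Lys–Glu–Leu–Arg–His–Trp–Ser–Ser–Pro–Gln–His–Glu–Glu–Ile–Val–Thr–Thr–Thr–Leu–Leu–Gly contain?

S, T, and Y are the three residues with a side-chain hydroxyl.
Matching residues: Ser5, Thr18, Ser25, Ser26, Thr34, Thr35, Thr36.

7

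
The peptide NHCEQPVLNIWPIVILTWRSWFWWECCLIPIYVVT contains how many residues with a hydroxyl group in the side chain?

4

Serine (S), threonine (T), and tyrosine (Y) each carry a hydroxyl group on the side chain.
Matching residues: T17, S20, Y32, T35.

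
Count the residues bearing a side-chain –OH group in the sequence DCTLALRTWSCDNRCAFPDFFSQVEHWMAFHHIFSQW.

The –OH-bearing residues are Ser, Thr (aliphatic alcohols), and Tyr (phenol).
Matching residues: T3, T8, S10, S22, S35.

5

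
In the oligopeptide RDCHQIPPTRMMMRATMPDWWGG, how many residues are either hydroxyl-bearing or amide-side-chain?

3

Hydroxyl-bearing: S, T, Y. Amide-side-chain: N, Q.
Hydroxyl-bearing residues here: T9, T16 (2).
Amide-side-chain residues here: Q5 (1).
The two groups share no amino acid, so total = 2 + 1 = 3.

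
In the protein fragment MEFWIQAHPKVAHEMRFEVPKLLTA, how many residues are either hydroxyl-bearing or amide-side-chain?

2

Hydroxyl-bearing: S, T, Y. Amide-side-chain: N, Q.
Hydroxyl-bearing residues here: T24 (1).
Amide-side-chain residues here: Q6 (1).
The two groups share no amino acid, so total = 1 + 1 = 2.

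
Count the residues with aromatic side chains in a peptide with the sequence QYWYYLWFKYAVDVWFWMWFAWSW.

The aromatic amino acids are Phe (F, benzyl), Trp (W, indole), and Tyr (Y, phenol).
Matching residues: Y2, W3, Y4, Y5, W7, F8, Y10, W15, F16, W17, W19, F20, W22, W24.

14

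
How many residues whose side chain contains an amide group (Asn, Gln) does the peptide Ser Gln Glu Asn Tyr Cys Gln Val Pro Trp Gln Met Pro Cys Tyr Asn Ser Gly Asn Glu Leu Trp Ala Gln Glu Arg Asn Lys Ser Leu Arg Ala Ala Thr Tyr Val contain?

8

Matching residues: Gln2, Asn4, Gln7, Gln11, Asn16, Asn19, Gln24, Asn27.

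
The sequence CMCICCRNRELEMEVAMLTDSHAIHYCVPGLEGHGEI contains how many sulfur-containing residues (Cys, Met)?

Matching residues: C1, M2, C3, C5, C6, M13, M17, C27.

8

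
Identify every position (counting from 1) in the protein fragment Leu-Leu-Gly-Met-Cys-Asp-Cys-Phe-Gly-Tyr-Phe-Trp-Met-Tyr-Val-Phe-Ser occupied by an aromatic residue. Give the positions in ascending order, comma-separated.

Phenylalanine (F), tryptophan (W), and tyrosine (Y) have aromatic ring side chains.
Matching residues: Phe8, Tyr10, Phe11, Trp12, Tyr14, Phe16.

8, 10, 11, 12, 14, 16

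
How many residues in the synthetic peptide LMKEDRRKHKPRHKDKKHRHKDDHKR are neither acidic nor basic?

3

Acidic: D, E. Basic: K, R, H. All other residues are neither.
Matching residues: L1, M2, P11.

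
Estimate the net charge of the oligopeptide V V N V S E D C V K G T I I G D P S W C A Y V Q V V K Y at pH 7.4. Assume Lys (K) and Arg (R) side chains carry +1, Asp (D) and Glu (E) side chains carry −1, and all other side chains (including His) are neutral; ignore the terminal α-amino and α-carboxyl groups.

-1

Positive (K, R): K10, K27 → +2.
Negative (D, E): E6, D7, D16 → −3.
Net charge = (+2) + (−3) = −1.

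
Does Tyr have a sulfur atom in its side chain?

Cysteine (C, thiol) and methionine (M, thioether) are the two sulfur-containing amino acids.
Tyrosine is not in this group.

No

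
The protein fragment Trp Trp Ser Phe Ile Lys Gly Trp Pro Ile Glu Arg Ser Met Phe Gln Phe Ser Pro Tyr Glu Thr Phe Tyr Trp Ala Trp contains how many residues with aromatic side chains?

11

The aromatic amino acids are Phe (F, benzyl), Trp (W, indole), and Tyr (Y, phenol).
Matching residues: Trp1, Trp2, Phe4, Trp8, Phe15, Phe17, Tyr20, Phe23, Tyr24, Trp25, Trp27.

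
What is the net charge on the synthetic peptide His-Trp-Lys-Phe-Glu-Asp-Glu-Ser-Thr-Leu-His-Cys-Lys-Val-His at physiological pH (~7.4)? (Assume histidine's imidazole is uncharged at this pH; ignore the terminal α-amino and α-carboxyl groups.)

Near pH 7.4, K and R contribute +1 each, D and E contribute −1 each, and every other side chain (His included, as stated) is uncharged.
Positive (K, R): Lys3, Lys13 → +2.
Negative (D, E): Glu5, Asp6, Glu7 → −3.
Net charge = (+2) + (−3) = −1.

-1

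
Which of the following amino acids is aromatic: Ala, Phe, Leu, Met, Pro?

Phe

F, W, and Y each carry an aromatic ring on the side chain.
Of the listed options, only Phe belongs to this group.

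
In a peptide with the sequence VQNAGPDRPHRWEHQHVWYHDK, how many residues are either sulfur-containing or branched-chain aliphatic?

Sulfur-containing: C, M. Branched-chain aliphatic: I, L, V.
Sulfur-containing residues here: none (0).
Branched-chain aliphatic residues here: V1, V17 (2).
The two groups share no amino acid, so total = 0 + 2 = 2.

2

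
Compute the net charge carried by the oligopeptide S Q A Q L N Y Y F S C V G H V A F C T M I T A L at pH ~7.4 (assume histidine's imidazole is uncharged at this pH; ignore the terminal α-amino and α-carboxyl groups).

0

The side chains ionized at physiological pH are Lys/Arg (+1) and Asp/Glu (−1); with His treated as neutral, nothing else contributes.
Positive (K, R): none → +0.
Negative (D, E): none → −0.
Net charge = (+0) + (−0) = 0.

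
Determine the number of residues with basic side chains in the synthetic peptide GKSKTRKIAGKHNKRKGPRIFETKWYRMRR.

14

Lysine (K), arginine (R), and histidine (H) have basic, nitrogen-containing side chains.
Matching residues: K2, K4, R6, K7, K11, H12, K14, R15, K16, R19, K24, R27, R29, R30.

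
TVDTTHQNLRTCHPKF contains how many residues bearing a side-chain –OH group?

The –OH-bearing residues are Ser, Thr (aliphatic alcohols), and Tyr (phenol).
Matching residues: T1, T4, T5, T11.

4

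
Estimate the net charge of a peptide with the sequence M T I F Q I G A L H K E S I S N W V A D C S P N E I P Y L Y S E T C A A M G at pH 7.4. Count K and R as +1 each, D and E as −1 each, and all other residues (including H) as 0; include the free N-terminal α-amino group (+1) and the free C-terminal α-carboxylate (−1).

-3

Positive (K, R): K11 → +1.
Negative (D, E): E12, D20, E25, E32 → −4.
The N-terminus (+1) and C-terminus (−1) cancel.
Net charge = (+1) + (−4) = −3.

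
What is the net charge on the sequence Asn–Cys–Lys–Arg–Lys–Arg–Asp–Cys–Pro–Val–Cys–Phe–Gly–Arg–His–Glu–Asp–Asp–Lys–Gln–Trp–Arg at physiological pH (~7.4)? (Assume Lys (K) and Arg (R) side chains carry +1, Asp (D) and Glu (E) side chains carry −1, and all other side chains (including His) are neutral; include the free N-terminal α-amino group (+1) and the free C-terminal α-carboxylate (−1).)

Positive (K, R): Lys3, Arg4, Lys5, Arg6, Arg14, Lys19, Arg22 → +7.
Negative (D, E): Asp7, Glu16, Asp17, Asp18 → −4.
The N-terminus (+1) and C-terminus (−1) cancel.
Net charge = (+7) + (−4) = +3.

+3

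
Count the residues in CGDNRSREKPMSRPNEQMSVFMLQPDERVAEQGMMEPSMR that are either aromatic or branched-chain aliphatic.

4

Aromatic: F, W, Y. Branched-chain aliphatic: I, L, V.
Aromatic residues here: F21 (1).
Branched-chain aliphatic residues here: V20, L23, V29 (3).
The two groups share no amino acid, so total = 1 + 3 = 4.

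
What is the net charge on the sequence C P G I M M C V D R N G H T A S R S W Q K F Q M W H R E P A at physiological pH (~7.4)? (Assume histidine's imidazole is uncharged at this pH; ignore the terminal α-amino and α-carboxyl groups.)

+2

Near pH 7.4, K and R contribute +1 each, D and E contribute −1 each, and every other side chain (His included, as stated) is uncharged.
Positive (K, R): R10, R17, K21, R27 → +4.
Negative (D, E): D9, E28 → −2.
Net charge = (+4) + (−2) = +2.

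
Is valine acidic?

No

Only D (aspartate) and E (glutamate) carry a side-chain carboxylic acid.
Valine is not in this group.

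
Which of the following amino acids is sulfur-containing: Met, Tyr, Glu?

Met

Cysteine (C, thiol) and methionine (M, thioether) are the two sulfur-containing amino acids.
Of the listed options, only Met belongs to this group.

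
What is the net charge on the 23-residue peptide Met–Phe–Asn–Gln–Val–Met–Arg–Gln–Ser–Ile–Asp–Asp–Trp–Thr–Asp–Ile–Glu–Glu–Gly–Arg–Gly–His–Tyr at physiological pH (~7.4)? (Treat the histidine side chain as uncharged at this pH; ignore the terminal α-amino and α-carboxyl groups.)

-3

At pH ~7.4 the Lys and Arg side chains are protonated (+1), the Asp and Glu side chains are deprotonated (−1), and with His taken as neutral all other side chains carry no charge.
Positive (K, R): Arg7, Arg20 → +2.
Negative (D, E): Asp11, Asp12, Asp15, Glu17, Glu18 → −5.
Net charge = (+2) + (−5) = −3.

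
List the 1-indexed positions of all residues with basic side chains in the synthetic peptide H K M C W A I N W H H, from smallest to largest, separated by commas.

The basic amino acids are Lys (K), Arg (R), and His (H).
Matching residues: H1, K2, H10, H11.

1, 2, 10, 11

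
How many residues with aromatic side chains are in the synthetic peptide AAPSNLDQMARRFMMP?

1

The aromatic amino acids are Phe (F, benzyl), Trp (W, indole), and Tyr (Y, phenol).
Matching residues: F13.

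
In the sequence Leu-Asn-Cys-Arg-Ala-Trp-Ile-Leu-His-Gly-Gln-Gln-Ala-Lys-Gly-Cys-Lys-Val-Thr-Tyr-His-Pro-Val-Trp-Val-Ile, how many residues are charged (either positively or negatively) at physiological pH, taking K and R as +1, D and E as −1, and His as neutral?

Charged side chains at pH ~7.4: K, R (positive); D, E (negative).
Matching residues: Arg4, Lys14, Lys17.

3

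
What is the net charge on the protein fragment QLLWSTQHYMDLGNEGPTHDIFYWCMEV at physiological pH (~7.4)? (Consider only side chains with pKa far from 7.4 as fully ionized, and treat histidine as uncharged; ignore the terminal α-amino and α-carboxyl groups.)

-4

Near pH 7.4, K and R contribute +1 each, D and E contribute −1 each, and every other side chain (His included, as stated) is uncharged.
Positive (K, R): none → +0.
Negative (D, E): D11, E15, D20, E27 → −4.
Net charge = (+0) + (−4) = −4.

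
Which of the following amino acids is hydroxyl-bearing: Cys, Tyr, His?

The –OH-bearing residues are Ser, Thr (aliphatic alcohols), and Tyr (phenol).
Of the listed options, only Tyr belongs to this group.

Tyr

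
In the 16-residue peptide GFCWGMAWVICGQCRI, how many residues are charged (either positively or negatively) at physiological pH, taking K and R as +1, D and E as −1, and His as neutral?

1

Charged side chains at pH ~7.4: K, R (positive); D, E (negative).
Matching residues: R15.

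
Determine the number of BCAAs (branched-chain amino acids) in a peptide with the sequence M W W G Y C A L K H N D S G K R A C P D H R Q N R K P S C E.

V, L, and I make up the branched-chain aliphatic group.
Matching residues: L8.

1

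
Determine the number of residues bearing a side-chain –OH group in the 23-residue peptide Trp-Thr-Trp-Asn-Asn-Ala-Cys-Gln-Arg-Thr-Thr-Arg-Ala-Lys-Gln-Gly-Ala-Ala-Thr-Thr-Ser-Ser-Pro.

S, T, and Y are the three residues with a side-chain hydroxyl.
Matching residues: Thr2, Thr10, Thr11, Thr19, Thr20, Ser21, Ser22.

7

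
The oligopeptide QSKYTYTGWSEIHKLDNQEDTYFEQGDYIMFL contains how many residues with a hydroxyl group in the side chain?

Serine (S), threonine (T), and tyrosine (Y) each carry a hydroxyl group on the side chain.
Matching residues: S2, Y4, T5, Y6, T7, S10, T21, Y22, Y28.

9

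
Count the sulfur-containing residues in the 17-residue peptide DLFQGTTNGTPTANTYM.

1

Cysteine (C, thiol) and methionine (M, thioether) are the two sulfur-containing amino acids.
Matching residues: M17.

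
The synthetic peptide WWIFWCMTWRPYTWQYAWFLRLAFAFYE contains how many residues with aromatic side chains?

13

The aromatic amino acids are Phe (F, benzyl), Trp (W, indole), and Tyr (Y, phenol).
Matching residues: W1, W2, F4, W5, W9, Y12, W14, Y16, W18, F19, F24, F26, Y27.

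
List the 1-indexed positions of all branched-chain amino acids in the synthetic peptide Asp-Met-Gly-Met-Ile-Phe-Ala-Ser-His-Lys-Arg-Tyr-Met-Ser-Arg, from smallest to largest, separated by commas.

5

Valine (V), leucine (L), and isoleucine (I) are the branched-chain amino acids.
Matching residues: Ile5.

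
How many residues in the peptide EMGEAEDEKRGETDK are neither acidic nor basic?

Acidic: D, E. Basic: K, R, H. All other residues are neither.
Matching residues: M2, G3, A5, G11, T13.

5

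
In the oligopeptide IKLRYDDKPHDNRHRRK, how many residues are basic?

The basic amino acids are Lys (K), Arg (R), and His (H).
Matching residues: K2, R4, K8, H10, R13, H14, R15, R16, K17.

9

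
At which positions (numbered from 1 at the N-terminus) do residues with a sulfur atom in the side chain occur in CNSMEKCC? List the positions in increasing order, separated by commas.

1, 4, 7, 8

Cysteine (C, thiol) and methionine (M, thioether) are the two sulfur-containing amino acids.
Matching residues: C1, M4, C7, C8.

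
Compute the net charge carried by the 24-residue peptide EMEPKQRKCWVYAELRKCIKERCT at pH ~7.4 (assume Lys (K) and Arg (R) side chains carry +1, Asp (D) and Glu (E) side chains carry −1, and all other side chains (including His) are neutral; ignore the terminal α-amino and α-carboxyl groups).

+3

Positive (K, R): K5, R7, K8, R16, K17, K20, R22 → +7.
Negative (D, E): E1, E3, E14, E21 → −4.
Net charge = (+7) + (−4) = +3.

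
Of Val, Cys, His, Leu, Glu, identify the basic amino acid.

Lysine (K), arginine (R), and histidine (H) have basic, nitrogen-containing side chains.
Of the listed options, only His belongs to this group.

His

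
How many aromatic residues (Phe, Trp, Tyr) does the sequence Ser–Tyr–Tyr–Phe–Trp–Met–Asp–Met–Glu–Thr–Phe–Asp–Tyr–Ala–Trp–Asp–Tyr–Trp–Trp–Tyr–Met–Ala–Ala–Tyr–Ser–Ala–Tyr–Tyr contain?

Matching residues: Tyr2, Tyr3, Phe4, Trp5, Phe11, Tyr13, Trp15, Tyr17, Trp18, Trp19, Tyr20, Tyr24, Tyr27, Tyr28.

14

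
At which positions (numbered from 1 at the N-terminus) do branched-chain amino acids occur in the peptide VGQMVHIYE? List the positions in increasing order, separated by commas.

The BCAAs are Val, Leu, and Ile — aliphatic side chains with a branch point.
Matching residues: V1, V5, I7.

1, 5, 7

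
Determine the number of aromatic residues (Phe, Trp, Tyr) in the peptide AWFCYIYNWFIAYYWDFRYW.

12

Matching residues: W2, F3, Y5, Y7, W9, F10, Y13, Y14, W15, F17, Y19, W20.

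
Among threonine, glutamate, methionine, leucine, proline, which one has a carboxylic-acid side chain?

The acidic residues are Asp (D) and Glu (E), whose side chains end in a carboxylate group.
Of the listed options, only glutamate belongs to this group.

glutamate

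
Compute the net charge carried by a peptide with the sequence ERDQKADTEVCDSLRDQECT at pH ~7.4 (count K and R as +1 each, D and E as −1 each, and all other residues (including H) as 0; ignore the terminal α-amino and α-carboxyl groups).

-4

Positive (K, R): R2, K5, R15 → +3.
Negative (D, E): E1, D3, D7, E9, D12, D16, E18 → −7.
Net charge = (+3) + (−7) = −4.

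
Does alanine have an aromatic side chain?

No

F, W, and Y each carry an aromatic ring on the side chain.
Alanine is not in this group.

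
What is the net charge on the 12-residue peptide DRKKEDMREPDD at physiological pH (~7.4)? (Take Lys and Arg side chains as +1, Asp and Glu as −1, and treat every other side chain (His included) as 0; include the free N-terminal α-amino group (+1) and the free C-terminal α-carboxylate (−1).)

Positive (K, R): R2, K3, K4, R8 → +4.
Negative (D, E): D1, E5, D6, E9, D11, D12 → −6.
The N-terminus (+1) and C-terminus (−1) cancel.
Net charge = (+4) + (−6) = −2.

-2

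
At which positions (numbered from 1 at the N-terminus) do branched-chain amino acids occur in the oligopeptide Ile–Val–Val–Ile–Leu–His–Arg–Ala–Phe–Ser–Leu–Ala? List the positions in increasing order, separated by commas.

1, 2, 3, 4, 5, 11

V, L, and I make up the branched-chain aliphatic group.
Matching residues: Ile1, Val2, Val3, Ile4, Leu5, Leu11.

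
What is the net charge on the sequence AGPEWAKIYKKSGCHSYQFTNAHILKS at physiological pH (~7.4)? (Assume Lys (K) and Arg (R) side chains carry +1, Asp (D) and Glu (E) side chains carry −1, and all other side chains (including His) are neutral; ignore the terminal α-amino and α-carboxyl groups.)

Positive (K, R): K7, K10, K11, K26 → +4.
Negative (D, E): E4 → −1.
Net charge = (+4) + (−1) = +3.

+3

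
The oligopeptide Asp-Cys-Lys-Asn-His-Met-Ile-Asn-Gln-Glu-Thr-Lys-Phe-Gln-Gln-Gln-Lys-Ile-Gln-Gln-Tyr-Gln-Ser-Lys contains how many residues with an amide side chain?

9

The amide-side-chain residues are Asn (N) and Gln (Q).
Matching residues: Asn4, Asn8, Gln9, Gln14, Gln15, Gln16, Gln19, Gln20, Gln22.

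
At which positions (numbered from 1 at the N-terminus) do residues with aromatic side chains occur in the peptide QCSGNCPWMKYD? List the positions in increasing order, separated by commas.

8, 11

The aromatic amino acids are Phe (F, benzyl), Trp (W, indole), and Tyr (Y, phenol).
Matching residues: W8, Y11.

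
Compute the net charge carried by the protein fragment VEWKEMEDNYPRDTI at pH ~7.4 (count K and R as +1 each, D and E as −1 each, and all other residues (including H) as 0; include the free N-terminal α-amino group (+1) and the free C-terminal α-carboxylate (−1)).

-3

Positive (K, R): K4, R12 → +2.
Negative (D, E): E2, E5, E7, D8, D13 → −5.
The N-terminus (+1) and C-terminus (−1) cancel.
Net charge = (+2) + (−5) = −3.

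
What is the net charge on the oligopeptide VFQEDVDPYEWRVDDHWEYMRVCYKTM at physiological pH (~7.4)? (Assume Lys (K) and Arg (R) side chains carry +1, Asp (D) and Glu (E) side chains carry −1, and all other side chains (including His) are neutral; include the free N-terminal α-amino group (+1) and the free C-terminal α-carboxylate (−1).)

-4

Positive (K, R): R12, R21, K25 → +3.
Negative (D, E): E4, D5, D7, E10, D14, D15, E18 → −7.
The N-terminus (+1) and C-terminus (−1) cancel.
Net charge = (+3) + (−7) = −4.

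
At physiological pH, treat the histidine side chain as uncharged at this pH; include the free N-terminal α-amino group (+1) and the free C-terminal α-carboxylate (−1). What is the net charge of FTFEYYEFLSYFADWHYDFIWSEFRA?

The side chains ionized at physiological pH are Lys/Arg (+1) and Asp/Glu (−1); with His treated as neutral, nothing else contributes.
Positive (K, R): R25 → +1.
Negative (D, E): E4, E7, D14, D18, E23 → −5.
The N-terminus (+1) and C-terminus (−1) cancel.
Net charge = (+1) + (−5) = −4.

-4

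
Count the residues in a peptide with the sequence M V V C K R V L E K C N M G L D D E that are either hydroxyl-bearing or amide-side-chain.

Hydroxyl-bearing: S, T, Y. Amide-side-chain: N, Q.
Hydroxyl-bearing residues here: none (0).
Amide-side-chain residues here: N12 (1).
The two groups share no amino acid, so total = 0 + 1 = 1.

1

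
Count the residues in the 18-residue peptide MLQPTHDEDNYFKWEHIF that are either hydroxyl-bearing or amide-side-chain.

Hydroxyl-bearing: S, T, Y. Amide-side-chain: N, Q.
Hydroxyl-bearing residues here: T5, Y11 (2).
Amide-side-chain residues here: Q3, N10 (2).
The two groups share no amino acid, so total = 2 + 2 = 4.

4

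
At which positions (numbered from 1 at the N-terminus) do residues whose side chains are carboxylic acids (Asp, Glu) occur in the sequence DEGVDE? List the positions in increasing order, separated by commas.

1, 2, 5, 6

Matching residues: D1, E2, D5, E6.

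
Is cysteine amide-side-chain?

Asparagine (N) and glutamine (Q) have uncharged amide side chains.
Cysteine is not in this group.

No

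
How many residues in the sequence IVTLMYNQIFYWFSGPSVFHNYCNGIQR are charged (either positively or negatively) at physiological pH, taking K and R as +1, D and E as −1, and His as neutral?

Charged side chains at pH ~7.4: K, R (positive); D, E (negative).
Matching residues: R28.

1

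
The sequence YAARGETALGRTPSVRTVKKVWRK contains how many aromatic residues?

F, W, and Y each carry an aromatic ring on the side chain.
Matching residues: Y1, W22.

2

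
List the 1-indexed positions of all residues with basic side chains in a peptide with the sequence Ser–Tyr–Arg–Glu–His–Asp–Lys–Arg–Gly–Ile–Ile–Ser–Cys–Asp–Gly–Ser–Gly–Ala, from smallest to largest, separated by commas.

3, 5, 7, 8

K, R, and H are the three residues with basic side chains (ε-amine, guanidinium, and imidazole respectively).
Matching residues: Arg3, His5, Lys7, Arg8.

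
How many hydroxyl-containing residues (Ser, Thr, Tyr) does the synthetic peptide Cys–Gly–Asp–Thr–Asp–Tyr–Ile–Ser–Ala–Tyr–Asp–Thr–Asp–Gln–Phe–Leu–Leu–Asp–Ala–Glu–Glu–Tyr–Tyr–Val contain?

Matching residues: Thr4, Tyr6, Ser8, Tyr10, Thr12, Tyr22, Tyr23.

7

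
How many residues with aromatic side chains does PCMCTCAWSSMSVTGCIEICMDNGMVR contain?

F, W, and Y each carry an aromatic ring on the side chain.
Matching residues: W8.

1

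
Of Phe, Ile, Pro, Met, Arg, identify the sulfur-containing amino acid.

The sulfur-bearing residues are cysteine (–SH) and methionine (–S–CH₃).
Of the listed options, only Met belongs to this group.

Met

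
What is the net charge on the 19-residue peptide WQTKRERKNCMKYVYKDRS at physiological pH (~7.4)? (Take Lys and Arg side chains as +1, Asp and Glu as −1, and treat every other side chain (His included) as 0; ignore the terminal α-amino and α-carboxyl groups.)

Positive (K, R): K4, R5, R7, K8, K12, K16, R18 → +7.
Negative (D, E): E6, D17 → −2.
Net charge = (+7) + (−2) = +5.

+5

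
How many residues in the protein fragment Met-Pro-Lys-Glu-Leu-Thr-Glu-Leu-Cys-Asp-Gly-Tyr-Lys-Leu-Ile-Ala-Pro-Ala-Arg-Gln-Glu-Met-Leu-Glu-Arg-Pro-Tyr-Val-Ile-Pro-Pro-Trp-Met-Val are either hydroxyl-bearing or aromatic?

4

Hydroxyl-bearing: S, T, Y. Aromatic: F, W, Y.
Hydroxyl-bearing residues here: Thr6, Tyr12, Tyr27 (3).
Aromatic residues here: Tyr12, Tyr27, Trp32 (3).
Y is in both groups, so the 2 Y residues must not be double-counted.
Total = 3 + 3 − 2 = 4.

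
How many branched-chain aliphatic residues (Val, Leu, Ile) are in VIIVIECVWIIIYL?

10

Matching residues: V1, I2, I3, V4, I5, V8, I10, I11, I12, L14.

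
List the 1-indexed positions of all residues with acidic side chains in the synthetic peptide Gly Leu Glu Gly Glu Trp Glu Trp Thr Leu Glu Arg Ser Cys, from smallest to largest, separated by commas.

3, 5, 7, 11

The acidic residues are Asp (D) and Glu (E), whose side chains end in a carboxylate group.
Matching residues: Glu3, Glu5, Glu7, Glu11.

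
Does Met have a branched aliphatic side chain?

The BCAAs are Val, Leu, and Ile — aliphatic side chains with a branch point.
Methionine is not in this group.

No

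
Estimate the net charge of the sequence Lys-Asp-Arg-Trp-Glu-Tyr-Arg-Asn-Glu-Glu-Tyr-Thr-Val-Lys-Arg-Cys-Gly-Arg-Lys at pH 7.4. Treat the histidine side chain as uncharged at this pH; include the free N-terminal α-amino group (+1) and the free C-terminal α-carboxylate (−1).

+3

The side chains ionized at physiological pH are Lys/Arg (+1) and Asp/Glu (−1); with His treated as neutral, nothing else contributes.
Positive (K, R): Lys1, Arg3, Arg7, Lys14, Arg15, Arg18, Lys19 → +7.
Negative (D, E): Asp2, Glu5, Glu9, Glu10 → −4.
The N-terminus (+1) and C-terminus (−1) cancel.
Net charge = (+7) + (−4) = +3.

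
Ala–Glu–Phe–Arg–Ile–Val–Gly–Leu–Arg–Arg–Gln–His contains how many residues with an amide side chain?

Asparagine (N) and glutamine (Q) have uncharged amide side chains.
Matching residues: Gln11.

1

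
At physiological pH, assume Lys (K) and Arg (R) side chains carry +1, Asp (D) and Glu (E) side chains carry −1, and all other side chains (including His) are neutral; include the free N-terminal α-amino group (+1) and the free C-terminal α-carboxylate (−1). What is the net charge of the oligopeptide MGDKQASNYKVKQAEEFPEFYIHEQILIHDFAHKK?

Positive (K, R): K4, K10, K12, K34, K35 → +5.
Negative (D, E): D3, E15, E16, E19, E24, D30 → −6.
The N-terminus (+1) and C-terminus (−1) cancel.
Net charge = (+5) + (−6) = −1.

-1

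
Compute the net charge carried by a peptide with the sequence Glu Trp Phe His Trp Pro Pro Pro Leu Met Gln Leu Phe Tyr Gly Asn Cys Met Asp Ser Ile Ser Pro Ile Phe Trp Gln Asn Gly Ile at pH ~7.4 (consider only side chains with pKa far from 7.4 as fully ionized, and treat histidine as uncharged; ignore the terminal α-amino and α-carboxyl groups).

The side chains ionized at physiological pH are Lys/Arg (+1) and Asp/Glu (−1); with His treated as neutral, nothing else contributes.
Positive (K, R): none → +0.
Negative (D, E): Glu1, Asp19 → −2.
Net charge = (+0) + (−2) = −2.

-2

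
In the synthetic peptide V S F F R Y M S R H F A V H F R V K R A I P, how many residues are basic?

The basic amino acids are Lys (K), Arg (R), and His (H).
Matching residues: R5, R9, H10, H14, R16, K18, R19.

7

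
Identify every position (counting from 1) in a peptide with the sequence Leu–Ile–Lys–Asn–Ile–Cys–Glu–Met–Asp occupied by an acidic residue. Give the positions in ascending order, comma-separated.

7, 9

Only D (aspartate) and E (glutamate) carry a side-chain carboxylic acid.
Matching residues: Glu7, Asp9.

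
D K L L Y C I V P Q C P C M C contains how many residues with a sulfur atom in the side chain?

Cysteine (C, thiol) and methionine (M, thioether) are the two sulfur-containing amino acids.
Matching residues: C6, C11, C13, M14, C15.

5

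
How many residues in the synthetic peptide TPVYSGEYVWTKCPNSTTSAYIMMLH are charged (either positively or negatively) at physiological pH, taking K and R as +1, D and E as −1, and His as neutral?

Charged side chains at pH ~7.4: K, R (positive); D, E (negative).
Matching residues: E7, K12.

2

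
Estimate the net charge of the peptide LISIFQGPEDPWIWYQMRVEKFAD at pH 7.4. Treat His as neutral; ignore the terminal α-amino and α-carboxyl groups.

The side chains ionized at physiological pH are Lys/Arg (+1) and Asp/Glu (−1); with His treated as neutral, nothing else contributes.
Positive (K, R): R18, K21 → +2.
Negative (D, E): E9, D10, E20, D24 → −4.
Net charge = (+2) + (−4) = −2.

-2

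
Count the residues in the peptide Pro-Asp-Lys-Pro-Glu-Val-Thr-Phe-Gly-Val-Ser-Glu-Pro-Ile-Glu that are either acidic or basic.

5

Acidic: D, E. Basic: H, K, R.
Acidic residues here: Asp2, Glu5, Glu12, Glu15 (4).
Basic residues here: Lys3 (1).
The two groups share no amino acid, so total = 4 + 1 = 5.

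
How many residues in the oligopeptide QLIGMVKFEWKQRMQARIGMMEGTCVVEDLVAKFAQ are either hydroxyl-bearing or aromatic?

4

Hydroxyl-bearing: S, T, Y. Aromatic: F, W, Y.
Hydroxyl-bearing residues here: T24 (1).
Aromatic residues here: F8, W10, F34 (3).
(Y belongs to both groups, but none appear in this sequence.) Total = 1 + 3 = 4.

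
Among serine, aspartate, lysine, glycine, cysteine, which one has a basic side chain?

Lysine (K), arginine (R), and histidine (H) have basic, nitrogen-containing side chains.
Of the listed options, only lysine belongs to this group.

lysine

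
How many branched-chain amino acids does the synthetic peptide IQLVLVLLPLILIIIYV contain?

14

V, L, and I make up the branched-chain aliphatic group.
Matching residues: I1, L3, V4, L5, V6, L7, L8, L10, I11, L12, I13, I14, I15, V17.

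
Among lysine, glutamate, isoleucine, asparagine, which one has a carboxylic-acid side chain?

glutamate

The acidic residues are Asp (D) and Glu (E), whose side chains end in a carboxylate group.
Of the listed options, only glutamate belongs to this group.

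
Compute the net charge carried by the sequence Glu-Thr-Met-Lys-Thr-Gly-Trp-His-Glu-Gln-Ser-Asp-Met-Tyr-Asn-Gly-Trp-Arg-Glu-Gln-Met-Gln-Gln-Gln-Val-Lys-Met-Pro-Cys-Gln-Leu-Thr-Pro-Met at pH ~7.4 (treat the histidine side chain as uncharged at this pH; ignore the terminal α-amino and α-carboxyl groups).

Near pH 7.4, K and R contribute +1 each, D and E contribute −1 each, and every other side chain (His included, as stated) is uncharged.
Positive (K, R): Lys4, Arg18, Lys26 → +3.
Negative (D, E): Glu1, Glu9, Asp12, Glu19 → −4.
Net charge = (+3) + (−4) = −1.

-1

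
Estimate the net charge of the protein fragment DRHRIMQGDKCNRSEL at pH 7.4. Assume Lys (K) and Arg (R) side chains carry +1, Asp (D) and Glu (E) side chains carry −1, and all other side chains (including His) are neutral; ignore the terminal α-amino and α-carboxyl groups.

+1

Positive (K, R): R2, R4, K10, R13 → +4.
Negative (D, E): D1, D9, E15 → −3.
Net charge = (+4) + (−3) = +1.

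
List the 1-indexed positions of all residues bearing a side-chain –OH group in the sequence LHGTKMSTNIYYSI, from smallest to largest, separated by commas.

Serine (S), threonine (T), and tyrosine (Y) each carry a hydroxyl group on the side chain.
Matching residues: T4, S7, T8, Y11, Y12, S13.

4, 7, 8, 11, 12, 13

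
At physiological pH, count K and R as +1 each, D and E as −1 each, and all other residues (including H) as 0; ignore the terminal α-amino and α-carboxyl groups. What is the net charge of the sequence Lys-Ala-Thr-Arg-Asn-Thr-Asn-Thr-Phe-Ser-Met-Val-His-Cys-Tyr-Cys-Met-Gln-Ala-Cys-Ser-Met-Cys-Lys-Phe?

+3

Positive (K, R): Lys1, Arg4, Lys24 → +3.
Negative (D, E): none → −0.
Net charge = (+3) + (−0) = +3.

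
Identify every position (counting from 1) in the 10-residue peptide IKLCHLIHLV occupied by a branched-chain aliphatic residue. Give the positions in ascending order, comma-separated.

V, L, and I make up the branched-chain aliphatic group.
Matching residues: I1, L3, L6, I7, L9, V10.

1, 3, 6, 7, 9, 10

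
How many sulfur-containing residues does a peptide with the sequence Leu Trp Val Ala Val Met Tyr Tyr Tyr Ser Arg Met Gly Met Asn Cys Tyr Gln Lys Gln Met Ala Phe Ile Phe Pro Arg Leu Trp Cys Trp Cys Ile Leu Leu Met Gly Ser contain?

8

Only Cys (C) and Met (M) have a sulfur atom in the side chain.
Matching residues: Met6, Met12, Met14, Cys16, Met21, Cys30, Cys32, Met36.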